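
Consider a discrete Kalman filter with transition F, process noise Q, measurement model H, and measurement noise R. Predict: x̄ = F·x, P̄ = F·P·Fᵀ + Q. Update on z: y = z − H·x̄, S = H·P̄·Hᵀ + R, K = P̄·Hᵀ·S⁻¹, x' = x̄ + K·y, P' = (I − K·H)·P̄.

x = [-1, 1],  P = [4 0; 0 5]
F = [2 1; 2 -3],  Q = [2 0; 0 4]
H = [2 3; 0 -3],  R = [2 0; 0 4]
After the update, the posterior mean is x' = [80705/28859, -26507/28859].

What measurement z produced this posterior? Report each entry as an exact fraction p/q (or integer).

x̄ = F·x = [-1, -5]
P̄ = F·P·Fᵀ + Q = [23 1; 1 65]
S = H·P̄·Hᵀ + R = [691 -591; -591 589]
K = P̄·Hᵀ·S⁻¹ = [13544/28859 13443/28859; 394/28859 -9159/28859]
x' − x̄ = [109564/28859, 117788/28859] = K·y
y = (KᵀK)⁻¹·Kᵀ·(x' − x̄) = [20, -12]
z = y + H·x̄ = [20, -12] + [-17, 15] = [3, 3]

z = [3, 3]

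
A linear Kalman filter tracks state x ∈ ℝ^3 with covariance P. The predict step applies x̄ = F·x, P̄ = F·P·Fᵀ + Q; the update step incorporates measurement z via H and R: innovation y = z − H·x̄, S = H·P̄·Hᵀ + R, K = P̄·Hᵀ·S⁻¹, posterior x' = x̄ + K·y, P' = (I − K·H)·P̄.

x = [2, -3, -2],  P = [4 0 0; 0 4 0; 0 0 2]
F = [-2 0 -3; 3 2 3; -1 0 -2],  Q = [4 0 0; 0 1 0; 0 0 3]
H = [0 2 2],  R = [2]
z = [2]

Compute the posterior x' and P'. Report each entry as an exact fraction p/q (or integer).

x' = [-6/7, 8/77, 64/77]
P' = [178/7 -106/7 104/7; -106/7 1049/77 -1002/77; 104/7 -1002/77 993/77]

x̄ = F·x = [2, -6, 2]
P̄ = F·P·Fᵀ + Q = [38 -42 20; -42 71 -24; 20 -24 15]
y = z − H·x̄ = [10]
S = H·P̄·Hᵀ + R = [154]
K = P̄·Hᵀ·S⁻¹ = [-2/7; 47/77; -9/77]
x' = x̄ + K·y = [-6/7, 8/77, 64/77]
P' = (I − K·H)·P̄ = [178/7 -106/7 104/7; -106/7 1049/77 -1002/77; 104/7 -1002/77 993/77]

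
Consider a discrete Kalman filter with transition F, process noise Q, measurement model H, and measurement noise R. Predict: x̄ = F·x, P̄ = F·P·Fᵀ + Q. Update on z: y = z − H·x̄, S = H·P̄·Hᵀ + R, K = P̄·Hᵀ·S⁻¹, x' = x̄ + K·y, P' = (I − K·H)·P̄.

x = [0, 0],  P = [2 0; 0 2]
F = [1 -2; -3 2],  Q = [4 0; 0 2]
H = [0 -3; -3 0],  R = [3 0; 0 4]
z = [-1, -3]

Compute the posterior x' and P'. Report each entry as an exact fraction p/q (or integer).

x̄ = F·x = [0, 0]
P̄ = F·P·Fᵀ + Q = [14 -14; -14 28]
y = z − H·x̄ = [-1, -3]
S = H·P̄·Hᵀ + R = [255 -126; -126 130]
K = P̄·Hᵀ·S⁻¹ = [28/2879 -903/2879; -938/2879 21/2879]
x' = x̄ + K·y = [2681/2879, 875/2879]
P' = (I − K·H)·P̄ = [1204/2879 -28/2879; -28/2879 938/2879]

x' = [2681/2879, 875/2879]
P' = [1204/2879 -28/2879; -28/2879 938/2879]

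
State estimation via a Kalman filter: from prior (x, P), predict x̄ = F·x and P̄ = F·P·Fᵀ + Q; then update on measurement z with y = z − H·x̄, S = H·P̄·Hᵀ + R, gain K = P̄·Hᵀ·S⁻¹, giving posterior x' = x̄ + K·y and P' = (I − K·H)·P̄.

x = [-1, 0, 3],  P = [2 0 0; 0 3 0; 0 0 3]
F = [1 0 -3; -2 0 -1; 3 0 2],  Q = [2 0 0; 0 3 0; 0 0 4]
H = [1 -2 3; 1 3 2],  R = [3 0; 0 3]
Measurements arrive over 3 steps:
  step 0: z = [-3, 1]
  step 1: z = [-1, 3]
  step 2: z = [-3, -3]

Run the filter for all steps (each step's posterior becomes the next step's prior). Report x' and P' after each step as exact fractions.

step 0: x' = [-56388/8051, 9153/8051, 16921/8051], P' = [364367/16102 -11896/8051 -68924/8051; -11896/8051 5087/16102 4451/8051; -68924/8051 4451/8051 27892/8051]
step 1: x' = [4725844976/2634969407, 1826172923/2634969407, -1290190201/2634969407], P' = [15719667714/2634969407 -1253051067/2634969407 -5651429562/2634969407; -1253051067/2634969407 676355367/2634969407 436917147/2634969407; -5651429562/2634969407 436917147/2634969407 2622443532/2634969407]
step 2: x' = [-59322841959786/60419019403439, -16072040578407/120838038806878, -44748542623479/60419019403439], P' = [346012440239754/60419019403439 -27322834055709/60419019403439 -124663114240218/60419019403439; -27322834055709/60419019403439 30744284985843/120838038806878 9536503631019/60419019403439; -124663114240218/60419019403439 9536503631019/60419019403439 58454735464140/60419019403439]

step 0: x̄ = F·x = [-10, -1, 3]
step 0: P̄ = F·P·Fᵀ + Q = [31 5 -12; 5 14 -18; -12 -18 34]
step 0: y = z − H·x̄ = [-4, 8]
step 0: S = H·P̄·Hᵀ + R = [520 6; 6 62]
step 0: K = P̄·Hᵀ·S⁻¹ = [-531/16102 5765/16102; -1210/8051 3091/16102; 1950/8051 71/8051]
step 0: x' = x̄ + K·y = [-56388/8051, 9153/8051, 16921/8051]
step 0: P' = (I − K·H)·P̄ = [364367/16102 -11896/8051 -68924/8051; -11896/8051 5087/16102 4451/8051; -68924/8051 4451/8051 27892/8051]
step 1: x̄ = F·x = [-107151/8051, 95855/8051, -135322/8051]
step 1: P̄ = F·P·Fᵀ + Q = [1725715/16102 -625311/8051 1723333/16102; -625311/8051 505083/8051 -666417/8051; 1723333/16102 -666417/8051 1912671/16102]
step 1: y = z − H·x̄ = [696776/8051, 114383/8051]
step 1: S = H·P̄·Hᵀ + R = [27182609/8051 3921309/8051; 3921309/8051 1911791/16102]
step 1: K = P̄·Hᵀ·S⁻¹ = [60546722/376424201 219218463/2634969407; -61667160/376424201 549949776/2634969407; 63907940/376424201 301402981/2634969407]
step 1: x' = x̄ + K·y = [4725844976/2634969407, 1826172923/2634969407, -1290190201/2634969407]
step 1: P' = (I − K·H)·P̄ = [15719667714/2634969407 -1253051067/2634969407 -5651429562/2634969407; -1253051067/2634969407 676355367/2634969407 436917147/2634969407; -5651429562/2634969407 436917147/2634969407 2622443532/2634969407]
step 2: x̄ = F·x = [8596415579/2634969407, -8161499751/2634969407, 11597154526/2634969407]
step 2: P̄ = F·P·Fᵀ + Q = [78500175688/2634969407 -51829152642/2634969407 70984348884/2634969407; -51829152642/2634969407 50800304361/2634969407 -60002886414/2634969407; 70984348884/2634969407 -60002886414/2634969407 94689506438/2634969407]
step 2: y = z − H·x̄ = [-67615786880/2634969407, -15211133599/2634969407]
step 2: S = H·P̄·Hᵀ + R = [2495069200135/2634969407 344913547858/2634969407; 344913547858/2634969407 175293691626/2634969407]
step 2: K = P̄·Hᵀ·S⁻¹ = [8889588543506/60419019403439 4905903197397/60419019403439; -9819202716165/60419019403439 25244400456729/120838038806878; 10542694963388/60419019403439 6951955860373/60419019403439]
step 2: x' = x̄ + K·y = [-59322841959786/60419019403439, -16072040578407/120838038806878, -44748542623479/60419019403439]
step 2: P' = (I − K·H)·P̄ = [346012440239754/60419019403439 -27322834055709/60419019403439 -124663114240218/60419019403439; -27322834055709/60419019403439 30744284985843/120838038806878 9536503631019/60419019403439; -124663114240218/60419019403439 9536503631019/60419019403439 58454735464140/60419019403439]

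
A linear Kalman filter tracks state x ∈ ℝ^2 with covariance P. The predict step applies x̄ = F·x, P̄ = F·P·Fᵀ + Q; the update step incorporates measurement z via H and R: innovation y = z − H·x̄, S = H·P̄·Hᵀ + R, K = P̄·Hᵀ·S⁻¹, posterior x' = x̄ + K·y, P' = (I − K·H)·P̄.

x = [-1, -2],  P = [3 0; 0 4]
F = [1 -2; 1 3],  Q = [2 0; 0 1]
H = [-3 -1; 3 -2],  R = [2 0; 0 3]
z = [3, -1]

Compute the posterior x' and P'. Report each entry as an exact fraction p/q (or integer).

x̄ = F·x = [3, -7]
P̄ = F·P·Fᵀ + Q = [21 -21; -21 40]
y = z − H·x̄ = [5, -24]
S = H·P̄·Hᵀ + R = [105 -172; -172 604]
K = P̄·Hᵀ·S⁻¹ = [-1827/8459 3801/33836; -2676/8459 -11059/33836]
x' = x̄ + K·y = [-6564/8459, -6239/8459]
P' = (I − K·H)·P̄ = [4515/33836 1071/33836; 1071/33836 18195/33836]

x' = [-6564/8459, -6239/8459]
P' = [4515/33836 1071/33836; 1071/33836 18195/33836]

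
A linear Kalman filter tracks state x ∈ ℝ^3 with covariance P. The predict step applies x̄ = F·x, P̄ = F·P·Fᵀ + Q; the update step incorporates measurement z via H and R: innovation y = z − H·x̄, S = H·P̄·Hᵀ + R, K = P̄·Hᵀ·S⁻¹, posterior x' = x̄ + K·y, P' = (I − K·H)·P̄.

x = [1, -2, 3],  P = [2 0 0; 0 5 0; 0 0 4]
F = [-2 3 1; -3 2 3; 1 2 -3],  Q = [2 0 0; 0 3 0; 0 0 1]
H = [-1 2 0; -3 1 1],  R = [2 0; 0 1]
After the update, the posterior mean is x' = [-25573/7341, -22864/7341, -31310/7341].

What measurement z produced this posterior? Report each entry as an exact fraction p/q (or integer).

z = [-3, 3]

x̄ = F·x = [-5, 2, -12]
P̄ = F·P·Fᵀ + Q = [59 54 14; 54 77 -22; 14 -22 59]
S = H·P̄·Hᵀ + R = [153 -105; -105 216]
K = P̄·Hᵀ·S⁻¹ = [-287/7341 -3844/7341; 3455/7341 -1957/7341; -4351/7341 -2285/7341]
x' − x̄ = [11132/7341, -37546/7341, 56782/7341] = K·y
y = (KᵀK)⁻¹·Kᵀ·(x' − x̄) = [-12, -2]
z = y + H·x̄ = [-12, -2] + [9, 5] = [-3, 3]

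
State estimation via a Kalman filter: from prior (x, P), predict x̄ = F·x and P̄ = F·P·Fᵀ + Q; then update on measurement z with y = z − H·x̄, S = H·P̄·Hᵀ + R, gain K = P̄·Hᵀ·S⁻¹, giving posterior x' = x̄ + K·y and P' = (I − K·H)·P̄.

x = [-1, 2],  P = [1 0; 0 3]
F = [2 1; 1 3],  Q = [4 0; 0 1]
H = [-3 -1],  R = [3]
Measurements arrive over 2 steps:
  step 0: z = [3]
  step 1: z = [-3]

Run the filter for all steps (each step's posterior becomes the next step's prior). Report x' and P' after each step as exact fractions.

step 0: x̄ = F·x = [0, 5]
step 0: P̄ = F·P·Fᵀ + Q = [11 11; 11 29]
step 0: y = z − H·x̄ = [8]
step 0: S = H·P̄·Hᵀ + R = [197]
step 0: K = P̄·Hᵀ·S⁻¹ = [-44/197; -62/197]
step 0: x' = x̄ + K·y = [-352/197, 489/197]
step 0: P' = (I − K·H)·P̄ = [231/197 -561/197; -561/197 1869/197]
step 1: x̄ = F·x = [-215/197, 1115/197]
step 1: P̄ = F·P·Fᵀ + Q = [1337/197 2142/197; 2142/197 13883/197]
step 1: y = z − H·x̄ = [-121/197]
step 1: S = H·P̄·Hᵀ + R = [39359/197]
step 1: K = P̄·Hᵀ·S⁻¹ = [-6153/39359; -20309/39359]
step 1: x' = x̄ + K·y = [-39176/39359, 235242/39359]
step 1: P' = (I − K·H)·P̄ = [74942/39359 -206367/39359; -206367/39359 680028/39359]

step 0: x' = [-352/197, 489/197], P' = [231/197 -561/197; -561/197 1869/197]
step 1: x' = [-39176/39359, 235242/39359], P' = [74942/39359 -206367/39359; -206367/39359 680028/39359]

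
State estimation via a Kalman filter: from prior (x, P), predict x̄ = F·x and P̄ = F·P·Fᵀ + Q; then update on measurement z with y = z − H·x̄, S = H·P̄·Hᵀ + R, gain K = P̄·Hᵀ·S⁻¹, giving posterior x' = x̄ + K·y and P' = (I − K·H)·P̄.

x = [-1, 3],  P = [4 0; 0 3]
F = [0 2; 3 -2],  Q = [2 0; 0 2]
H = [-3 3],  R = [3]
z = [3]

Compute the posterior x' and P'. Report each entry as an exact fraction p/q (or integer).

x̄ = F·x = [6, -9]
P̄ = F·P·Fᵀ + Q = [14 -12; -12 50]
y = z − H·x̄ = [48]
S = H·P̄·Hᵀ + R = [795]
K = P̄·Hᵀ·S⁻¹ = [-26/265; 62/265]
x' = x̄ + K·y = [342/265, 591/265]
P' = (I − K·H)·P̄ = [1682/265 1656/265; 1656/265 1718/265]

x' = [342/265, 591/265]
P' = [1682/265 1656/265; 1656/265 1718/265]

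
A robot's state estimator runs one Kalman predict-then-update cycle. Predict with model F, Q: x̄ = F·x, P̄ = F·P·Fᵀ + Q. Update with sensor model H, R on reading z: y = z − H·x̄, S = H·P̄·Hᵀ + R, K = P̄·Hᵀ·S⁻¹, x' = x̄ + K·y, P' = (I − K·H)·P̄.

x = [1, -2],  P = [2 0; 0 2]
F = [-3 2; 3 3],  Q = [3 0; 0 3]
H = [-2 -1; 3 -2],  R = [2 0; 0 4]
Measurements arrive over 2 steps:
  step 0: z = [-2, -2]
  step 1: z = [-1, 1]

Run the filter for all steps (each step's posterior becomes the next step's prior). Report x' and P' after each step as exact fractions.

step 0: x̄ = F·x = [-7, -3]
step 0: P̄ = F·P·Fᵀ + Q = [29 -6; -6 39]
step 0: y = z − H·x̄ = [-19, 13]
step 0: S = H·P̄·Hᵀ + R = [133 -102; -102 493]
step 0: K = P̄·Hᵀ·S⁻¹ = [-914/3245 7863/55165; -1359/3245 -15522/55165]
step 0: x' = x̄ + K·y = [1026/5015, 6516/5015]
step 0: P' = (I − K·H)·P̄ = [13372/55165 4332/55165; 4332/55165 37542/55165]
step 1: x̄ = F·x = [9954/5015, 22626/5015]
step 1: P̄ = F·P·Fᵀ + Q = [384027/55165 91908/55165; 91908/55165 701697/55165]
step 1: y = z − H·x̄ = [2207/295, 4081/1003]
step 1: S = H·P̄·Hᵀ + R = [159751/3245 -9516/649; -9516/649 1076159/11033]
step 1: K = P̄·Hᵀ·S⁻¹ = [-69683466/253036001 35058339/253036001; -102907479/253036001 -68498958/253036001]
step 1: x' = x̄ + K·y = [123555693/253036001, 93018069/253036001]
step 1: P' = (I − K·H)·P̄ = [59852460/253036001 19662012/253036001; 19662012/253036001 166490934/253036001]

step 0: x' = [1026/5015, 6516/5015], P' = [13372/55165 4332/55165; 4332/55165 37542/55165]
step 1: x' = [123555693/253036001, 93018069/253036001], P' = [59852460/253036001 19662012/253036001; 19662012/253036001 166490934/253036001]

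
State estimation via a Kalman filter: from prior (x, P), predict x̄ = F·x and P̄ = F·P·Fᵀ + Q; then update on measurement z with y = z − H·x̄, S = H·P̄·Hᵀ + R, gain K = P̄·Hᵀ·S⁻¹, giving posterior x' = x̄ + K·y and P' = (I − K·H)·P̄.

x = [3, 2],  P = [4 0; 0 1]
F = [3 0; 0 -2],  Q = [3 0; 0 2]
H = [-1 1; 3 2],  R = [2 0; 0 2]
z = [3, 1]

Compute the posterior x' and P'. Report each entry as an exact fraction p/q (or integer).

x' = [-1857/3347, 4042/3347]
P' = [1248/3347 -1170/3347; -1170/3347 2352/3347]

x̄ = F·x = [9, -4]
P̄ = F·P·Fᵀ + Q = [39 0; 0 6]
y = z − H·x̄ = [16, -18]
S = H·P̄·Hᵀ + R = [47 -105; -105 377]
K = P̄·Hᵀ·S⁻¹ = [-1209/3347 702/3347; 1761/3347 597/3347]
x' = x̄ + K·y = [-1857/3347, 4042/3347]
P' = (I − K·H)·P̄ = [1248/3347 -1170/3347; -1170/3347 2352/3347]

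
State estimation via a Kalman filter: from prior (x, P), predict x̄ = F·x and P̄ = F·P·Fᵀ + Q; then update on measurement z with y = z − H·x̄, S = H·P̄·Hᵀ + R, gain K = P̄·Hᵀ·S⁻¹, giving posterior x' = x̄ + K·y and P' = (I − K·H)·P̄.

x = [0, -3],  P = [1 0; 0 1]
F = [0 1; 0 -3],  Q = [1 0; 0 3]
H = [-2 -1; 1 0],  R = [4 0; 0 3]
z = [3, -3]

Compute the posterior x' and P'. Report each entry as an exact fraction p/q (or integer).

x' = [-195/59, 333/59]
P' = [69/59 -126/59; -126/59 384/59]

x̄ = F·x = [-3, 9]
P̄ = F·P·Fᵀ + Q = [2 -3; -3 12]
y = z − H·x̄ = [6, 0]
S = H·P̄·Hᵀ + R = [12 -1; -1 5]
K = P̄·Hᵀ·S⁻¹ = [-3/59 23/59; -33/59 -42/59]
x' = x̄ + K·y = [-195/59, 333/59]
P' = (I − K·H)·P̄ = [69/59 -126/59; -126/59 384/59]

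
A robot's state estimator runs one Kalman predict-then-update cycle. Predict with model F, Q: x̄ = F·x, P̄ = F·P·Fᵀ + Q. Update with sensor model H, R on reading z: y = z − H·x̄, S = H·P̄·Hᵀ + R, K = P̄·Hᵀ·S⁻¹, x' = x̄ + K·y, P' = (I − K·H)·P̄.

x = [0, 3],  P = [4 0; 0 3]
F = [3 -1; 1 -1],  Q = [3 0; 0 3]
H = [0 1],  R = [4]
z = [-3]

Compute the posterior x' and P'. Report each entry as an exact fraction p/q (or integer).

x̄ = F·x = [-3, -3]
P̄ = F·P·Fᵀ + Q = [42 15; 15 10]
y = z − H·x̄ = [0]
S = H·P̄·Hᵀ + R = [14]
K = P̄·Hᵀ·S⁻¹ = [15/14; 5/7]
x' = x̄ + K·y = [-3, -3]
P' = (I − K·H)·P̄ = [363/14 30/7; 30/7 20/7]

x' = [-3, -3]
P' = [363/14 30/7; 30/7 20/7]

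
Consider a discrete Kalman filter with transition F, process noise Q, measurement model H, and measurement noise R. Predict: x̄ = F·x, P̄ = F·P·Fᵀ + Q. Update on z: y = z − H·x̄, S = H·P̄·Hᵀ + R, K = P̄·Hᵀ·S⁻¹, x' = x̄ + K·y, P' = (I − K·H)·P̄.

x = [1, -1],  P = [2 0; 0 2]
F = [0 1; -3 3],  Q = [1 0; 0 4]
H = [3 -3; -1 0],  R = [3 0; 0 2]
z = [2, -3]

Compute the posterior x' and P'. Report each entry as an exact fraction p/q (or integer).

x̄ = F·x = [-1, -6]
P̄ = F·P·Fᵀ + Q = [3 6; 6 40]
y = z − H·x̄ = [-13, -4]
S = H·P̄·Hᵀ + R = [282 9; 9 5]
K = P̄·Hᵀ·S⁻¹ = [-6/443 -255/443; -152/443 -258/443]
x' = x̄ + K·y = [655/443, 350/443]
P' = (I − K·H)·P̄ = [510/443 516/443; 516/443 668/443]

x' = [655/443, 350/443]
P' = [510/443 516/443; 516/443 668/443]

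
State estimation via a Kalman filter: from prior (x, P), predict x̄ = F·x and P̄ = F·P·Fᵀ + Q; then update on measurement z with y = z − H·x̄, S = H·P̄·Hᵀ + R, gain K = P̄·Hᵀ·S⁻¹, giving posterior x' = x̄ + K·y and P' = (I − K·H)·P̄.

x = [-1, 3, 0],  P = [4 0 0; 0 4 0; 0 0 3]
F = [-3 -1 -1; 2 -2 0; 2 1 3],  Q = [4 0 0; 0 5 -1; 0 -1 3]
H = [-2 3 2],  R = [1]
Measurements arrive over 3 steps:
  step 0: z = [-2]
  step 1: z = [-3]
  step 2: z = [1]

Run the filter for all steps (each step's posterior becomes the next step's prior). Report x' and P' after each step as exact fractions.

step 0: x' = [-2160/647, -3606/647, 2597/647], P' = [7081/647 6604/647 -2879/647; 6604/647 23229/1294 -21557/1294; -2879/647 -21557/1294 26675/1294]
step 1: x' = [5045267/484535, 9880797/1938140, 2450347/1938140], P' = [30666638/484535 14217642/484535 9300832/484535; 14217642/484535 30718677/1938140 10877607/1938140; 9300832/484535 10877607/1938140 21086337/1938140]
step 2: x' = [-25660286418/9632863615, 2240266739/19265727230, -44967909297/19265727230], P' = [164750830187/9632863615 83577700602/9632863615 38367672109/9632863615; 83577700602/9632863615 63777423712/9632863615 -11782526056/9632863615; 38367672109/9632863615 -11782526056/9632863615 56974085423/9632863615]

step 0: x̄ = F·x = [0, -8, 1]
step 0: P̄ = F·P·Fᵀ + Q = [47 -16 -37; -16 37 7; -37 7 50]
step 0: y = z − H·x̄ = [20]
step 0: S = H·P̄·Hᵀ + R = [1294]
step 0: K = P̄·Hᵀ·S⁻¹ = [-108/647; 157/1294; 195/1294]
step 0: x' = x̄ + K·y = [-2160/647, -3606/647, 2597/647]
step 0: P' = (I − K·H)·P̄ = [7081/647 6604/647 -2879/647; 6604/647 23229/1294 -21557/1294; -2879/647 -21557/1294 26675/1294]
step 1: x̄ = F·x = [7489/647, 2892/647, -135/647]
step 1: P̄ = F·P·Fᵀ + Q = [92062/647 -8640/647 -52350/647; -8640/647 25185/647 38637/647; -52350/647 38637/647 89114/647]
step 1: y = z − H·x̄ = [4631/647]
step 1: S = H·P̄·Hᵀ + R = [1938140/647]
step 1: K = P̄·Hᵀ·S⁻¹ = [-78686/484535; 170109/1938140; 398839/1938140]
step 1: x' = x̄ + K·y = [5045267/484535, 9880797/1938140, 2450347/1938140]
step 1: P' = (I − K·H)·P̄ = [30666638/484535 14217642/484535 9300832/484535; 14217642/484535 30718677/1938140 10877607/1938140; 9300832/484535 10877607/1938140 21086337/1938140]
step 2: x̄ = F·x = [-18218587/484535, 10300271/969070, 28796987/969070]
step 2: P̄ = F·P·Fᵀ + Q = [437438783/484535 -124932782/484535 -391769219/484535; -124932782/484535 42066768/484535 117875976/484535; -391769219/484535 117875976/484535 364041047/484535]
step 2: y = z − H·x̄ = [-32080013/193814]
step 2: S = H·P̄·Hᵀ + R = [1926572723/96907]
step 2: K = P̄·Hᵀ·S⁻¹ = [-406642870/1926572723; 122363564/1926572723; 373049692/1926572723]
step 2: x' = x̄ + K·y = [-25660286418/9632863615, 2240266739/19265727230, -44967909297/19265727230]
step 2: P' = (I − K·H)·P̄ = [164750830187/9632863615 83577700602/9632863615 38367672109/9632863615; 83577700602/9632863615 63777423712/9632863615 -11782526056/9632863615; 38367672109/9632863615 -11782526056/9632863615 56974085423/9632863615]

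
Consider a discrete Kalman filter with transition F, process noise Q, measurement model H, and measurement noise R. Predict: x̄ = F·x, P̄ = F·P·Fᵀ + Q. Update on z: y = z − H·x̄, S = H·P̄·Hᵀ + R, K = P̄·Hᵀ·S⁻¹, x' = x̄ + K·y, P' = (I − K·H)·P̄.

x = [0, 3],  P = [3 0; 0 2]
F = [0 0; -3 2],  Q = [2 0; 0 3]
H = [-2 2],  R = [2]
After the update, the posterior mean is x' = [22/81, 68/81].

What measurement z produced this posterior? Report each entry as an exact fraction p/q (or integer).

x̄ = F·x = [0, 6]
P̄ = F·P·Fᵀ + Q = [2 0; 0 38]
S = H·P̄·Hᵀ + R = [162]
K = P̄·Hᵀ·S⁻¹ = [-2/81; 38/81]
x' − x̄ = [22/81, -418/81] = K·y
y = (KᵀK)⁻¹·Kᵀ·(x' − x̄) = [-11]
z = y + H·x̄ = [-11] + [12] = [1]

z = [1]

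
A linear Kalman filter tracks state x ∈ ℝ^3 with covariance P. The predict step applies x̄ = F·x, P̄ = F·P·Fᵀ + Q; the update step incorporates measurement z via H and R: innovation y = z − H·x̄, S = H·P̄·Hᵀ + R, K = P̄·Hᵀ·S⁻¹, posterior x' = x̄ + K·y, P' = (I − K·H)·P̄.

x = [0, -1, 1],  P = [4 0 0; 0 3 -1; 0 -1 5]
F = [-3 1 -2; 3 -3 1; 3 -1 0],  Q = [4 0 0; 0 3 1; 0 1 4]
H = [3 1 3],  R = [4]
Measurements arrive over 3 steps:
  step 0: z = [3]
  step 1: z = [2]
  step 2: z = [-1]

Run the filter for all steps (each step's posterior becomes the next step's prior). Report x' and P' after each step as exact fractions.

step 0: x̄ = F·x = [-3, 4, 1]
step 0: P̄ = F·P·Fᵀ + Q = [67 -62 -41; -62 77 47; -41 47 43]
step 0: y = z − H·x̄ = [5]
step 0: S = H·P̄·Hᵀ + R = [243]
step 0: K = P̄·Hᵀ·S⁻¹ = [16/243; 32/243; 53/243]
step 0: x' = x̄ + K·y = [-649/243, 1132/243, 508/243]
step 0: P' = (I − K·H)·P̄ = [16025/243 -15578/243 -10811/243; -15578/243 17687/243 9725/243; -10811/243 9725/243 7640/243]
step 1: x̄ = F·x = [2063/243, -4835/243, -3079/243]
step 1: P̄ = F·P·Fᵀ + Q = [118280/243 -234128/243 -171064/243; -234128/243 468965/243 342307/243; -171064/243 342307/243 256352/243]
step 1: y = z − H·x̄ = [8369/243]
step 1: S = H·P̄·Hᵀ + R = [1411547/243]
step 1: K = P̄·Hᵀ·S⁻¹ = [-392480/1411547; 793502/1411547; 598171/1411547]
step 1: x' = x̄ + K·y = [-1533513/1411547, -757249/1411547, 2715802/1411547]
step 1: P' = (I − K·H)·P̄ = [53157320/1411547 -78390992/1411547 -27550296/1411547; -78390992/1411547 133007057/1411547 35113309/1411547; -27550296/1411547 35113309/1411547 16643421/1411547]
step 2: x̄ = F·x = [-1588314/1411547, 387010/1411547, -3843290/1411547]
step 2: P̄ = F·P·Fᵀ + Q = [682931973/1411547 -1357669970/1411547 -846240495/1411547; -1357669970/1411547 2731413681/1411547 1701776305/1411547; -846240495/1411547 1701776305/1411547 1087415077/1411547]
step 2: y = z − H·x̄ = [14496255/1411547]
step 2: S = H·P̄·Hᵀ + R = [5502492419/1411547]
step 2: K = P̄·Hᵀ·S⁻¹ = [-1847595536/5502492419; 3763732686/5502492419; 2425300051/5502492419]
step 2: x' = x̄ + K·y = [-25165936218/5502492419, 40161289960/5502492419, 9925347085/5502492419]
step 2: P' = (I − K·H)·P̄ = [243859212253/5502492419 -366061497122/5502492419 -124302173927/5502492419; -366061497122/5502492419 612023079069/5502492419 167072114347/5502492419; -124302173927/5502492419 167072114347/5502492419 71845202546/5502492419]

step 0: x' = [-649/243, 1132/243, 508/243], P' = [16025/243 -15578/243 -10811/243; -15578/243 17687/243 9725/243; -10811/243 9725/243 7640/243]
step 1: x' = [-1533513/1411547, -757249/1411547, 2715802/1411547], P' = [53157320/1411547 -78390992/1411547 -27550296/1411547; -78390992/1411547 133007057/1411547 35113309/1411547; -27550296/1411547 35113309/1411547 16643421/1411547]
step 2: x' = [-25165936218/5502492419, 40161289960/5502492419, 9925347085/5502492419], P' = [243859212253/5502492419 -366061497122/5502492419 -124302173927/5502492419; -366061497122/5502492419 612023079069/5502492419 167072114347/5502492419; -124302173927/5502492419 167072114347/5502492419 71845202546/5502492419]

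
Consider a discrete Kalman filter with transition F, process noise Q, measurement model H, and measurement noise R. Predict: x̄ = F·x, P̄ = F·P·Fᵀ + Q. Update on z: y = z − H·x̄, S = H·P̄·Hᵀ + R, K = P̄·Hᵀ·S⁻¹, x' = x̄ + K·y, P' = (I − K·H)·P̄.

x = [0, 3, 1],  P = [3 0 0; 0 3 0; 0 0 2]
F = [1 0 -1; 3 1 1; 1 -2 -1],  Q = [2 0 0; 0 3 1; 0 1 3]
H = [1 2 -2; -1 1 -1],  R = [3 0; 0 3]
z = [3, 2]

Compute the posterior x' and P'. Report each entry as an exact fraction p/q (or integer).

x' = [-259/445, -576/445, -1389/445]
P' = [1786/1335 1259/1335 1606/1335; 1259/1335 13126/1335 12884/1335; 1606/1335 12884/1335 13501/1335]

x̄ = F·x = [-1, 4, -7]
P̄ = F·P·Fᵀ + Q = [7 7 5; 7 35 2; 5 2 20]
y = z − H·x̄ = [-18, -10]
S = H·P̄·Hᵀ + R = [222 93; 93 57]
K = P̄·Hᵀ·S⁻¹ = [364/1335 -237/445; 581/1335 -113/445; 124/1335 -247/445]
x' = x̄ + K·y = [-259/445, -576/445, -1389/445]
P' = (I − K·H)·P̄ = [1786/1335 1259/1335 1606/1335; 1259/1335 13126/1335 12884/1335; 1606/1335 12884/1335 13501/1335]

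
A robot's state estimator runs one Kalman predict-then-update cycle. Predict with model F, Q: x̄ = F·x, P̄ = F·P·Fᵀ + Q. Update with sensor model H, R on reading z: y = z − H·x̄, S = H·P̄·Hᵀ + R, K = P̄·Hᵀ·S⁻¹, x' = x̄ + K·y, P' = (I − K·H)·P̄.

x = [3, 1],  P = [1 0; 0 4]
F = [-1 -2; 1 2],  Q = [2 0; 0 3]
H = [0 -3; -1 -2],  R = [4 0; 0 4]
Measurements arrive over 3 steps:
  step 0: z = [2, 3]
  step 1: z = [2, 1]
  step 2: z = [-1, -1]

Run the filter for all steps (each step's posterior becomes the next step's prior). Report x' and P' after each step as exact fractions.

step 0: x' = [-1717/1679, -1062/1679], P' = [5036/1679 -1000/1679; -1000/1679 684/1679]
step 1: x' = [19589/15511, -13582/15511], P' = [35188/15511 -6344/15511; -6344/15511 5580/15511]
step 2: x' = [897627/3180397, 921175/3180397], P' = [7102108/3180397 -1271960/3180397; -1271960/3180397 1136772/3180397]

step 0: x̄ = F·x = [-5, 5]
step 0: P̄ = F·P·Fᵀ + Q = [19 -17; -17 20]
step 0: y = z − H·x̄ = [17, 8]
step 0: S = H·P̄·Hᵀ + R = [184 69; 69 35]
step 0: K = P̄·Hᵀ·S⁻¹ = [750/1679 -33/73; -513/1679 -4/73]
step 0: x' = x̄ + K·y = [-1717/1679, -1062/1679]
step 0: P' = (I − K·H)·P̄ = [5036/1679 -1000/1679; -1000/1679 684/1679]
step 1: x̄ = F·x = [167/73, -167/73]
step 1: P̄ = F·P·Fᵀ + Q = [310/73 -164/73; -164/73 383/73]
step 1: y = z − H·x̄ = [-355/73, -94/73]
step 1: S = H·P̄·Hᵀ + R = [3739/73 1806/73; 1806/73 1478/73]
step 1: K = P̄·Hᵀ·S⁻¹ = [4758/15511 -5625/15511; -4185/15511 -1204/15511]
step 1: x' = x̄ + K·y = [19589/15511, -13582/15511]
step 1: P' = (I − K·H)·P̄ = [35188/15511 -6344/15511; -6344/15511 5580/15511]
step 2: x̄ = F·x = [7575/15511, -7575/15511]
step 2: P̄ = F·P·Fᵀ + Q = [63154/15511 -32132/15511; -32132/15511 78665/15511]
step 2: y = z − H·x̄ = [-38236/15511, -23086/15511]
step 2: S = H·P̄·Hᵀ + R = [770029/15511 375594/15511; 375594/15511 311330/15511]
step 2: K = P̄·Hᵀ·S⁻¹ = [953970/3180397 -1139547/3180397; -852579/3180397 -250396/3180397]
step 2: x' = x̄ + K·y = [897627/3180397, 921175/3180397]
step 2: P' = (I − K·H)·P̄ = [7102108/3180397 -1271960/3180397; -1271960/3180397 1136772/3180397]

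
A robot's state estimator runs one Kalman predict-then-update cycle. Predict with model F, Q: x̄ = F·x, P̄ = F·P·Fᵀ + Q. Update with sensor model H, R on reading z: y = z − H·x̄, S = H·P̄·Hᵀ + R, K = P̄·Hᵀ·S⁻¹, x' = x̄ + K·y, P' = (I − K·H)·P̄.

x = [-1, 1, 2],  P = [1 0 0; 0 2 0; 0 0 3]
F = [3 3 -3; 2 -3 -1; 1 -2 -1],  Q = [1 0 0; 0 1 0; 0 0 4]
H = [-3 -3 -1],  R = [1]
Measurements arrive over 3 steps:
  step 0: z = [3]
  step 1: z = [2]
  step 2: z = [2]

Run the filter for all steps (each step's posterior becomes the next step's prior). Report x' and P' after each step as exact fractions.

step 0: x̄ = F·x = [-6, -7, -5]
step 0: P̄ = F·P·Fᵀ + Q = [55 -3 0; -3 26 17; 0 17 16]
step 0: y = z − H·x̄ = [-41]
step 0: S = H·P̄·Hᵀ + R = [794]
step 0: K = P̄·Hᵀ·S⁻¹ = [-78/397; -43/397; -67/794]
step 0: x' = x̄ + K·y = [816/397, -1016/397, -1223/794]
step 0: P' = (I − K·H)·P̄ = [9667/397 -7899/397 -5226/397; -7899/397 6624/397 3868/397; -5226/397 3868/397 8215/794]
step 1: x̄ = F·x = [2469/794, 10583/794, 6919/794]
step 1: P̄ = F·P·Fᵀ + Q = [132491/794 209295/794 136473/794; 209295/794 483377/794 306993/794; 136473/794 306993/794 198757/794]
step 1: y = z − H·x̄ = [47663/794]
step 1: S = H·P̄·Hᵀ + R = [12170469/794]
step 1: K = P̄·Hᵀ·S⁻¹ = [-20383/213517; -795003/4056823; -1529155/12170469]
step 1: x' = x̄ + K·y = [-559624/213517, 6349030/4056823, 14261159/12170469]
step 1: P' = (I − K·H)·P̄ = [5802871/213517 -4944078/213517 -2555996/213517; -4944078/213517 81719926/4056823 37447671/4056823; -2555996/213517 37447671/4056823 101575432/12170469]
step 2: x̄ = F·x = [-27112637/4056823, -135199565/12170469, -84253907/12170469]
step 2: P̄ = F·P·Fᵀ + Q = [545771272/4056823 971197180/4056823 627558526/4056823; 971197180/4056823 8281813009/12170469 5205538897/12170469; 627558526/4056823 5205538897/12170469 3329665447/12170469]
step 2: y = z − H·x̄ = [-709525397/12170469]
step 2: S = H·P̄·Hᵀ + R = [187587911911/12170469]
step 2: K = P̄·Hᵀ·S⁻¹ = [-15535391646/187587911911; -38791752544/187587911911; -24594308872/187587911911]
step 2: x' = x̄ + K·y = [-347994309711/187587911911, 177637323137/187587911911, 135185610503/187587911911]
step 2: P' = (I − K·H)·P̄ = [5405862854740/187587911911 -4608739010436/187587911911 -2375836141266/187587911911; -4608739010436/187587911911 4007071852427/187587911911 1843793226571/187587911911; -2375836141266/187587911911 1843793226571/187587911911 1620723052957/187587911911]

step 0: x' = [816/397, -1016/397, -1223/794], P' = [9667/397 -7899/397 -5226/397; -7899/397 6624/397 3868/397; -5226/397 3868/397 8215/794]
step 1: x' = [-559624/213517, 6349030/4056823, 14261159/12170469], P' = [5802871/213517 -4944078/213517 -2555996/213517; -4944078/213517 81719926/4056823 37447671/4056823; -2555996/213517 37447671/4056823 101575432/12170469]
step 2: x' = [-347994309711/187587911911, 177637323137/187587911911, 135185610503/187587911911], P' = [5405862854740/187587911911 -4608739010436/187587911911 -2375836141266/187587911911; -4608739010436/187587911911 4007071852427/187587911911 1843793226571/187587911911; -2375836141266/187587911911 1843793226571/187587911911 1620723052957/187587911911]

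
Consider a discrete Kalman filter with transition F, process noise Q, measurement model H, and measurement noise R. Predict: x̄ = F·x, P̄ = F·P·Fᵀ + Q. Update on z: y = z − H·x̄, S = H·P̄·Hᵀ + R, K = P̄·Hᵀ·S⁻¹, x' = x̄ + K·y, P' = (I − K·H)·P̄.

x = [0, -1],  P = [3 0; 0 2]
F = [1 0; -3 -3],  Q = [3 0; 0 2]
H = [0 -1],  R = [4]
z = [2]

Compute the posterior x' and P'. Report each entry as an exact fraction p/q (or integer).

x' = [15/17, -82/51]
P' = [75/17 -12/17; -12/17 188/51]

x̄ = F·x = [0, 3]
P̄ = F·P·Fᵀ + Q = [6 -9; -9 47]
y = z − H·x̄ = [5]
S = H·P̄·Hᵀ + R = [51]
K = P̄·Hᵀ·S⁻¹ = [3/17; -47/51]
x' = x̄ + K·y = [15/17, -82/51]
P' = (I − K·H)·P̄ = [75/17 -12/17; -12/17 188/51]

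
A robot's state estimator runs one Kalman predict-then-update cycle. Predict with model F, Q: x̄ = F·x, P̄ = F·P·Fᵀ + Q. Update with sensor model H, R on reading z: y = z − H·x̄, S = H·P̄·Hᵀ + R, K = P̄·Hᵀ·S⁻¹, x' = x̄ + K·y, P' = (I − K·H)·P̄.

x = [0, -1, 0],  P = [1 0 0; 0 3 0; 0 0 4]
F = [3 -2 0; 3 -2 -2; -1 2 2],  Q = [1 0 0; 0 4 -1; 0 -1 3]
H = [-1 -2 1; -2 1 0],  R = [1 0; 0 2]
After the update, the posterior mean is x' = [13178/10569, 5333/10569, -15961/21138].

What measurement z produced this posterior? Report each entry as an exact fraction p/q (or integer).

z = [-3, -2]

x̄ = F·x = [2, 2, -2]
P̄ = F·P·Fᵀ + Q = [22 21 -15; 21 41 -32; -15 -32 32]
S = H·P̄·Hᵀ + R = [461 23; 23 47]
K = P̄·Hᵀ·S⁻¹ = [-1592/10569 -4393/10569; -3161/10569 1322/10569; 5263/21138 -3475/21138]
x' − x̄ = [-7960/10569, -15805/10569, 26315/21138] = K·y
y = (KᵀK)⁻¹·Kᵀ·(x' − x̄) = [5, 0]
z = y + H·x̄ = [5, 0] + [-8, -2] = [-3, -2]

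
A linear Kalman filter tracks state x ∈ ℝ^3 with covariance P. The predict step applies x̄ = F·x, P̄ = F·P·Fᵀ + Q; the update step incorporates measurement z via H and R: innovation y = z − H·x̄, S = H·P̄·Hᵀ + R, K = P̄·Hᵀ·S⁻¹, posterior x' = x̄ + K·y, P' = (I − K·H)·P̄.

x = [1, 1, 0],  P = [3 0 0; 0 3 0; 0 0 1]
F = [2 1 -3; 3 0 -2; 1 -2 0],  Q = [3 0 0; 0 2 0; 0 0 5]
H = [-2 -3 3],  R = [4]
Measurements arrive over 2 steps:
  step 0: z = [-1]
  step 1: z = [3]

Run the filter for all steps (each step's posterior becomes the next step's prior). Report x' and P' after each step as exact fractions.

step 0: x̄ = F·x = [3, 3, -1]
step 0: P̄ = F·P·Fᵀ + Q = [27 24 0; 24 33 9; 0 9 20]
step 0: y = z − H·x̄ = [17]
step 0: S = H·P̄·Hᵀ + R = [715]
step 0: K = P̄·Hᵀ·S⁻¹ = [-126/715; -24/143; 3/65]
step 0: x' = x̄ + K·y = [3/715, 21/143, -14/65]
step 0: P' = (I − K·H)·P̄ = [3429/715 408/143 378/65; 408/143 1839/143 189/13; 378/65 189/13 1201/65]
step 1: x̄ = F·x = [573/715, 317/715, -207/715]
step 1: P̄ = F·P·Fᵀ + Q = [39849/715 31116/715 32244/715; 31116/715 35239/715 31311/715; 32244/715 31311/715 35624/715]
step 1: y = z − H·x̄ = [4863/715]
step 1: S = H·P̄·Hᵀ + R = [222889/715]
step 1: K = P̄·Hᵀ·S⁻¹ = [-76314/222889; -74016/222889; -51549/222889]
step 1: x' = x̄ + K·y = [-340419/222889, -404593/222889, -415134/222889]
step 1: P' = (I − K·H)·P̄ = [4277031/222889 1799940/222889 4549542/222889; 1799940/222889 3323101/222889 4424373/222889; 4549542/222889 4424373/222889 7388669/222889]

step 0: x' = [3/715, 21/143, -14/65], P' = [3429/715 408/143 378/65; 408/143 1839/143 189/13; 378/65 189/13 1201/65]
step 1: x' = [-340419/222889, -404593/222889, -415134/222889], P' = [4277031/222889 1799940/222889 4549542/222889; 1799940/222889 3323101/222889 4424373/222889; 4549542/222889 4424373/222889 7388669/222889]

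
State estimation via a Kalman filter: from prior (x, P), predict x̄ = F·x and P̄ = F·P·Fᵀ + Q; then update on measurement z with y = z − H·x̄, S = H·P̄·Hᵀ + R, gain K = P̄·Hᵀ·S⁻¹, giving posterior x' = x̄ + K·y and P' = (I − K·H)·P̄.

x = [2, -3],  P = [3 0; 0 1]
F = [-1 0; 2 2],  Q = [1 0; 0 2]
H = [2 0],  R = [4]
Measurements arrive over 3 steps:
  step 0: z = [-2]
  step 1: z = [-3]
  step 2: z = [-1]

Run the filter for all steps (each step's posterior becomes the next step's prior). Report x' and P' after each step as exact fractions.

step 0: x̄ = F·x = [-2, -2]
step 0: P̄ = F·P·Fᵀ + Q = [4 -6; -6 18]
step 0: y = z − H·x̄ = [2]
step 0: S = H·P̄·Hᵀ + R = [20]
step 0: K = P̄·Hᵀ·S⁻¹ = [2/5; -3/5]
step 0: x' = x̄ + K·y = [-6/5, -16/5]
step 0: P' = (I − K·H)·P̄ = [4/5 -6/5; -6/5 54/5]
step 1: x̄ = F·x = [6/5, -44/5]
step 1: P̄ = F·P·Fᵀ + Q = [9/5 4/5; 4/5 194/5]
step 1: y = z − H·x̄ = [-27/5]
step 1: S = H·P̄·Hᵀ + R = [56/5]
step 1: K = P̄·Hᵀ·S⁻¹ = [9/28; 1/7]
step 1: x' = x̄ + K·y = [-15/28, -67/7]
step 1: P' = (I − K·H)·P̄ = [9/14 2/7; 2/7 270/7]
step 2: x̄ = F·x = [15/28, -283/14]
step 2: P̄ = F·P·Fᵀ + Q = [23/14 -13/7; -13/7 1128/7]
step 2: y = z − H·x̄ = [-29/14]
step 2: S = H·P̄·Hᵀ + R = [74/7]
step 2: K = P̄·Hᵀ·S⁻¹ = [23/74; -13/37]
step 2: x' = x̄ + K·y = [-4/37, -721/37]
step 2: P' = (I − K·H)·P̄ = [23/37 -26/37; -26/37 5914/37]

step 0: x' = [-6/5, -16/5], P' = [4/5 -6/5; -6/5 54/5]
step 1: x' = [-15/28, -67/7], P' = [9/14 2/7; 2/7 270/7]
step 2: x' = [-4/37, -721/37], P' = [23/37 -26/37; -26/37 5914/37]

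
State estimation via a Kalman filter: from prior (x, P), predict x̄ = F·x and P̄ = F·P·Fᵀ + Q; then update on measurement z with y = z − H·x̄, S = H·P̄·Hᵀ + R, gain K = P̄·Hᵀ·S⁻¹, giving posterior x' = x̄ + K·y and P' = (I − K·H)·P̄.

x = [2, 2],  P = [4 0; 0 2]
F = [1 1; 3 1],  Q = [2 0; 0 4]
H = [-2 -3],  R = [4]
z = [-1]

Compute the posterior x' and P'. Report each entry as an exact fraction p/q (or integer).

x̄ = F·x = [4, 8]
P̄ = F·P·Fᵀ + Q = [8 14; 14 42]
y = z − H·x̄ = [31]
S = H·P̄·Hᵀ + R = [582]
K = P̄·Hᵀ·S⁻¹ = [-29/291; -77/291]
x' = x̄ + K·y = [265/291, -59/291]
P' = (I − K·H)·P̄ = [646/291 -392/291; -392/291 364/291]

x' = [265/291, -59/291]
P' = [646/291 -392/291; -392/291 364/291]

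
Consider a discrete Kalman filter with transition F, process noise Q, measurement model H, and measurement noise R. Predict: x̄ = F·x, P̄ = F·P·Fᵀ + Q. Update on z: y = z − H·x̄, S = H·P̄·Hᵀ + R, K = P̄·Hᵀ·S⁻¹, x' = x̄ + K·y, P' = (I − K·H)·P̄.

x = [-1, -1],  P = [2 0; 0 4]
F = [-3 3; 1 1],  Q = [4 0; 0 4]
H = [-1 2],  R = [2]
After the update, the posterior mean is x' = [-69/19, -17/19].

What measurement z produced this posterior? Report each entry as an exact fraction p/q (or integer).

x̄ = F·x = [0, -2]
P̄ = F·P·Fᵀ + Q = [58 6; 6 10]
S = H·P̄·Hᵀ + R = [76]
K = P̄·Hᵀ·S⁻¹ = [-23/38; 7/38]
x' − x̄ = [-69/19, 21/19] = K·y
y = (KᵀK)⁻¹·Kᵀ·(x' − x̄) = [6]
z = y + H·x̄ = [6] + [-4] = [2]

z = [2]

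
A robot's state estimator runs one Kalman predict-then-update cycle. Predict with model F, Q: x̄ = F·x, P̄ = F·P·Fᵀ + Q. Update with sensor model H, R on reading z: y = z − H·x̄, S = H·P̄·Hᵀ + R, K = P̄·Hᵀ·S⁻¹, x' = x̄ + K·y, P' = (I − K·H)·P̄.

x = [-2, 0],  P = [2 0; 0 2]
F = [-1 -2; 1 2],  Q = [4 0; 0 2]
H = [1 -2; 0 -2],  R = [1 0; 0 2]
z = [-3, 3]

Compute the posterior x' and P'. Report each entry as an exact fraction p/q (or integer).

x̄ = F·x = [2, -2]
P̄ = F·P·Fᵀ + Q = [14 -10; -10 12]
y = z − H·x̄ = [-9, -1]
S = H·P̄·Hᵀ + R = [103 68; 68 50]
K = P̄·Hᵀ·S⁻¹ = [170/263 -126/263; -34/263 -80/263]
x' = x̄ + K·y = [-878/263, -140/263]
P' = (I − K·H)·P̄ = [422/263 126/263; 126/263 80/263]

x' = [-878/263, -140/263]
P' = [422/263 126/263; 126/263 80/263]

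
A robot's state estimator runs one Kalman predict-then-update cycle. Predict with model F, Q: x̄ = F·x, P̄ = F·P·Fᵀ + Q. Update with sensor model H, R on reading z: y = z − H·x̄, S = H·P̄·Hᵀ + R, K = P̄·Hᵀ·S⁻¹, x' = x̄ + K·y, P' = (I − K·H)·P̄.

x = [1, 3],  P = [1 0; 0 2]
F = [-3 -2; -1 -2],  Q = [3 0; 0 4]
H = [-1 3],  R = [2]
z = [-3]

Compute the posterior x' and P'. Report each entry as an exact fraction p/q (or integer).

x̄ = F·x = [-9, -7]
P̄ = F·P·Fᵀ + Q = [20 11; 11 13]
y = z − H·x̄ = [9]
S = H·P̄·Hᵀ + R = [73]
K = P̄·Hᵀ·S⁻¹ = [13/73; 28/73]
x' = x̄ + K·y = [-540/73, -259/73]
P' = (I − K·H)·P̄ = [1291/73 439/73; 439/73 165/73]

x' = [-540/73, -259/73]
P' = [1291/73 439/73; 439/73 165/73]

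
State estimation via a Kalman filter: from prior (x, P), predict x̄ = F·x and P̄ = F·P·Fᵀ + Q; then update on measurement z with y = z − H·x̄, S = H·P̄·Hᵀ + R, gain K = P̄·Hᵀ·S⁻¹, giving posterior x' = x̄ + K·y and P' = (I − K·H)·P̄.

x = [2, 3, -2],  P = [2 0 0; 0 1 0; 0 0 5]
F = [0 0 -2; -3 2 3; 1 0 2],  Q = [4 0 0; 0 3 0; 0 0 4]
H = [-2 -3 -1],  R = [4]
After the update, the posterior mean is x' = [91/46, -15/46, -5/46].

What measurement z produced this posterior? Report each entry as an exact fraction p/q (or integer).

z = [-3]

x̄ = F·x = [4, -6, -2]
P̄ = F·P·Fᵀ + Q = [24 -30 -20; -30 70 24; -20 24 26]
S = H·P̄·Hᵀ + R = [460]
K = P̄·Hᵀ·S⁻¹ = [31/230; -87/230; -29/230]
x' − x̄ = [-93/46, 261/46, 87/46] = K·y
y = (KᵀK)⁻¹·Kᵀ·(x' − x̄) = [-15]
z = y + H·x̄ = [-15] + [12] = [-3]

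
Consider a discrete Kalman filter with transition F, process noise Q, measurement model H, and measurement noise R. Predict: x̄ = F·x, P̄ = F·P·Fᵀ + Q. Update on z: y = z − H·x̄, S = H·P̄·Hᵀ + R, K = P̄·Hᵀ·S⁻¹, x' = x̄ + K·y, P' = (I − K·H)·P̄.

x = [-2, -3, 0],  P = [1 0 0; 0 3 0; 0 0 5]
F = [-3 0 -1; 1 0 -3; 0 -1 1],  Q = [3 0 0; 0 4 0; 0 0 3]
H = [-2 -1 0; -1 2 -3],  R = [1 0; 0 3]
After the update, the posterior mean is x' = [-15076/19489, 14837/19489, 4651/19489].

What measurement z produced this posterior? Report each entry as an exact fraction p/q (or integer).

z = [1, 2]

x̄ = F·x = [6, -2, 3]
P̄ = F·P·Fᵀ + Q = [17 12 -5; 12 50 -15; -5 -15 11]
S = H·P̄·Hᵀ + R = [167 -177; -177 421]
K = P̄·Hᵀ·S⁻¹ = [-7736/19489 -2234/19489; -7613/38978 9113/38978; 259/38978 -5261/38978]
x' − x̄ = [-132010/19489, 53815/19489, -53816/19489] = K·y
y = (KᵀK)⁻¹·Kᵀ·(x' − x̄) = [11, 21]
z = y + H·x̄ = [11, 21] + [-10, -19] = [1, 2]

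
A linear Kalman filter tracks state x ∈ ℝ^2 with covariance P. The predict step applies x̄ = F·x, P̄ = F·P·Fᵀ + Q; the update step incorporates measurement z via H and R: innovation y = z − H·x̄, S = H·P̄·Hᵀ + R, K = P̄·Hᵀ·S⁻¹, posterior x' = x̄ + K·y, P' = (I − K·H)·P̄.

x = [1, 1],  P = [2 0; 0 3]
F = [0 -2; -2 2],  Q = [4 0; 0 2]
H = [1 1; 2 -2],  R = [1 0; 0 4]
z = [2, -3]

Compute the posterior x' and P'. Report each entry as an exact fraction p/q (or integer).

x̄ = F·x = [-2, 0]
P̄ = F·P·Fᵀ + Q = [16 -12; -12 22]
y = z − H·x̄ = [4, 1]
S = H·P̄·Hᵀ + R = [15 -12; -12 252]
K = P̄·Hᵀ·S⁻¹ = [140/303 74/303; 142/303 -25/101]
x' = x̄ + K·y = [28/303, 493/303]
P' = (I − K·H)·P̄ = [48/101 -4/303; -4/303 146/303]

x' = [28/303, 493/303]
P' = [48/101 -4/303; -4/303 146/303]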